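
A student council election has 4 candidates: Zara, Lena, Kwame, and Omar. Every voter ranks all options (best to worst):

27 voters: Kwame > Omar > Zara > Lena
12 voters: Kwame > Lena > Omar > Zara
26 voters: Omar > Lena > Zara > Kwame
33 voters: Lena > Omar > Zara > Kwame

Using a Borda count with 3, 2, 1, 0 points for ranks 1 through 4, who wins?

Zara: 27·1 + 12·0 + 26·1 + 33·1 = 86
Lena: 27·0 + 12·2 + 26·2 + 33·3 = 175
Kwame: 27·3 + 12·3 + 26·0 + 33·0 = 117
Omar: 27·2 + 12·1 + 26·3 + 33·2 = 210
Omar has the highest Borda score (210).

Omar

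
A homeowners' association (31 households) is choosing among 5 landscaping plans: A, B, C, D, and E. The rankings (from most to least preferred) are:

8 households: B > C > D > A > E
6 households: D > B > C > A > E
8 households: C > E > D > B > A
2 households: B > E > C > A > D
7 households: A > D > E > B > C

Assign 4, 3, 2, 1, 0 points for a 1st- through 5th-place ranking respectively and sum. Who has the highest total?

A: 8·1 + 6·1 + 8·0 + 2·1 + 7·4 = 44
B: 8·4 + 6·3 + 8·1 + 2·4 + 7·1 = 73
C: 8·3 + 6·2 + 8·4 + 2·2 + 7·0 = 72
D: 8·2 + 6·4 + 8·2 + 2·0 + 7·3 = 77
E: 8·0 + 6·0 + 8·3 + 2·3 + 7·2 = 44
D has the highest Borda score (77).

D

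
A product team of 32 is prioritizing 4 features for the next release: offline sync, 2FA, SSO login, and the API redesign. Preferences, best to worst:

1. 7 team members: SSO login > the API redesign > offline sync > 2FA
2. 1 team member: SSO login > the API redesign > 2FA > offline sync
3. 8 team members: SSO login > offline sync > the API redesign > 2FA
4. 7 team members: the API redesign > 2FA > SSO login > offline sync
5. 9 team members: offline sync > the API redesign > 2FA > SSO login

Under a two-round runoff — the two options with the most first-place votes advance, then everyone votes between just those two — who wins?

Round 1 first-place votes: offline sync 9, 2FA 0, SSO login 16, the API redesign 7.
SSO login and offline sync advance.
Runoff: SSO login is preferred to offline sync by 23 voters; offline sync by 9.
SSO login wins the runoff.

SSO login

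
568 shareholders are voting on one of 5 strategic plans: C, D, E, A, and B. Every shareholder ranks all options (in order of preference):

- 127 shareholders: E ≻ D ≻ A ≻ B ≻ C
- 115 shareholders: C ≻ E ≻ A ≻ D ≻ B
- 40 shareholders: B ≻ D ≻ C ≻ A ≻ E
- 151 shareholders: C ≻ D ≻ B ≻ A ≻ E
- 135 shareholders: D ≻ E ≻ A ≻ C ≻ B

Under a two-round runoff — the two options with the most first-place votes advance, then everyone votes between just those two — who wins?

Round 1 first-place votes: C 266, D 135, E 127, A 0, B 40.
C and D advance.
Runoff: C is preferred to D by 266 voters; D by 302.
D wins the runoff.

D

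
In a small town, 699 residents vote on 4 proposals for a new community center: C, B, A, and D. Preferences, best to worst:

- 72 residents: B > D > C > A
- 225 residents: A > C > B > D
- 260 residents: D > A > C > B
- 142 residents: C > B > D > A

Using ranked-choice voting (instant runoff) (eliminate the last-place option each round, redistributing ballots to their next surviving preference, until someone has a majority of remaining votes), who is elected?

D

Round 1: C 142, B 72, A 225, D 260. Eliminate B.
Round 2: C 142, A 225, D 332. Eliminate C.
Round 3: A 225, D 474. D has a majority.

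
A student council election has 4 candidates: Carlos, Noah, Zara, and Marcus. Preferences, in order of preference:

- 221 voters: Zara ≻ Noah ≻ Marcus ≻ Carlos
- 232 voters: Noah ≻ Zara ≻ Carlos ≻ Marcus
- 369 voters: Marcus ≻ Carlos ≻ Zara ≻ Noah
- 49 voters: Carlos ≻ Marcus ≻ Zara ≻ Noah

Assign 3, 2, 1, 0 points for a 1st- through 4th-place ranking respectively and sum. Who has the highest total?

Carlos: 221·0 + 232·1 + 369·2 + 49·3 = 1117
Noah: 221·2 + 232·3 + 369·0 + 49·0 = 1138
Zara: 221·3 + 232·2 + 369·1 + 49·1 = 1545
Marcus: 221·1 + 232·0 + 369·3 + 49·2 = 1426
Zara has the highest Borda score (1545).

Zara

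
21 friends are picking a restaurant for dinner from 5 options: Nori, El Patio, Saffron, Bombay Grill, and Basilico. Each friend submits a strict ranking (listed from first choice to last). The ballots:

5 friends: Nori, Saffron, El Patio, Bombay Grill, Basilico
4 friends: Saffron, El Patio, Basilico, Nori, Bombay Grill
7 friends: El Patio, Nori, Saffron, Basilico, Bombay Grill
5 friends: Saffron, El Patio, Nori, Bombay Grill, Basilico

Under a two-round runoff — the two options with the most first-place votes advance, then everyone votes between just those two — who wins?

Round 1 first-place votes: Nori 5, El Patio 7, Saffron 9, Bombay Grill 0, Basilico 0.
Saffron and El Patio advance.
Runoff: Saffron is preferred to El Patio by 14 voters; El Patio by 7.
Saffron wins the runoff.

Saffron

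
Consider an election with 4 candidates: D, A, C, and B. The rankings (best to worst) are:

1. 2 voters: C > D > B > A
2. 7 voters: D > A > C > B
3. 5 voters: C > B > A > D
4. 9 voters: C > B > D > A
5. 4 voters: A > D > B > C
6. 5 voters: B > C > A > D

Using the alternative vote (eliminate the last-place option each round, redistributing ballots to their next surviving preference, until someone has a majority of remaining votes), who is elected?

Round 1: D 7, A 4, C 16, B 5. Eliminate A.
Round 2: D 11, C 16, B 5. Eliminate B.
Round 3: D 11, C 21. C has a majority.

C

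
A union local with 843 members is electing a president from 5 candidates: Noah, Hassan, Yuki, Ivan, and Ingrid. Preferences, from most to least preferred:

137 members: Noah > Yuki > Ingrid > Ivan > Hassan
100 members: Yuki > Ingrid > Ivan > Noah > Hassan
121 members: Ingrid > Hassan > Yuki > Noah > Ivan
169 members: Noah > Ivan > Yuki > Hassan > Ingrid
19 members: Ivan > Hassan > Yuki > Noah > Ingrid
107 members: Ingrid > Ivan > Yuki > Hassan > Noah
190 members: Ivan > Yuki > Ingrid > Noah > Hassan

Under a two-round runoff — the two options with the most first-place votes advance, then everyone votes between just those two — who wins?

Ingrid

Round 1 first-place votes: Noah 306, Hassan 0, Yuki 100, Ivan 209, Ingrid 228.
Noah and Ingrid advance.
Runoff: Noah is preferred to Ingrid by 325 voters; Ingrid by 518.
Ingrid wins the runoff.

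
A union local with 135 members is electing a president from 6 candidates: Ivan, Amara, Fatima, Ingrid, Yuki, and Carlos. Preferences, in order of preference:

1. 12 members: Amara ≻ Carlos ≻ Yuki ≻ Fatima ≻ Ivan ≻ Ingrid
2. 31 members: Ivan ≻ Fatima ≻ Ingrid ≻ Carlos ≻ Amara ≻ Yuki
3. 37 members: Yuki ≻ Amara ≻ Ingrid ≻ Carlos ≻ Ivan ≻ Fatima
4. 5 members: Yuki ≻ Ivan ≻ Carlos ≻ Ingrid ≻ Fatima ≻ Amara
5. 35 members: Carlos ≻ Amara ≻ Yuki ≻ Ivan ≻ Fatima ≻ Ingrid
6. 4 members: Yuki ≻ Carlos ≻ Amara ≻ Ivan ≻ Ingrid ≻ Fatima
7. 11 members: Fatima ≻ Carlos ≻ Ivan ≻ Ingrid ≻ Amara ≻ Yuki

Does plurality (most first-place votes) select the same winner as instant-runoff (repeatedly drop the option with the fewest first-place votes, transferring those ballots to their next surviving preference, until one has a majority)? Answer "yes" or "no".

Plurality — first-place votes: Ivan 31, Amara 12, Fatima 11, Ingrid 0, Yuki 46, Carlos 35. Winner: Yuki.
Instant-runoff — R1 Ivan 31, Amara 12, Fatima 11, Ingrid 0, Yuki 46, Carlos 35 (Ingrid out); R2 Ivan 31, Amara 12, Fatima 11, Yuki 46, Carlos 35 (Fatima out); R3 Ivan 31, Amara 12, Yuki 46, Carlos 46 (Amara out); R4 Ivan 31, Yuki 46, Carlos 58 (Ivan out); R5 Yuki 46, Carlos 89 (Carlos winner). Winner: Carlos.
The two methods disagree.

no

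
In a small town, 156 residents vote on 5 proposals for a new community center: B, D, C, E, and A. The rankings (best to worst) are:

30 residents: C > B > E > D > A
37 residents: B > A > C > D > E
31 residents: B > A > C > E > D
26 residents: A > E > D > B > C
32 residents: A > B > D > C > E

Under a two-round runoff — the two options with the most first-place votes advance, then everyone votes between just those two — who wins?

Round 1 first-place votes: B 68, D 0, C 30, E 0, A 58.
B and A advance.
Runoff: B is preferred to A by 98 voters; A by 58.
B wins the runoff.

B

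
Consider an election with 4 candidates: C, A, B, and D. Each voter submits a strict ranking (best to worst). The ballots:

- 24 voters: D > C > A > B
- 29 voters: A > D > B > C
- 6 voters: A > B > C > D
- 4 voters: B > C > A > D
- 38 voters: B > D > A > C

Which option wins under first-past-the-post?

B

First-place votes: C 0, A 35, B 42, D 24.
B has the most first-place votes.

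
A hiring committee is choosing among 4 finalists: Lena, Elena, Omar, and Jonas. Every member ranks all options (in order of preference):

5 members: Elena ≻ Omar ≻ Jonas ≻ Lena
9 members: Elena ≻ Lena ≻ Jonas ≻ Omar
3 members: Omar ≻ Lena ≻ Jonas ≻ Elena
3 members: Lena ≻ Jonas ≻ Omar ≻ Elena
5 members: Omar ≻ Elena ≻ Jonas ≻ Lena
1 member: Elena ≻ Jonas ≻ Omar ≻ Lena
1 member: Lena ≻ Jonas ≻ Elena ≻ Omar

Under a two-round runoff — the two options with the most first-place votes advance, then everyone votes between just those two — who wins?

Round 1 first-place votes: Lena 4, Elena 15, Omar 8, Jonas 0.
Elena and Omar advance.
Runoff: Elena is preferred to Omar by 16 voters; Omar by 11.
Elena wins the runoff.

Elena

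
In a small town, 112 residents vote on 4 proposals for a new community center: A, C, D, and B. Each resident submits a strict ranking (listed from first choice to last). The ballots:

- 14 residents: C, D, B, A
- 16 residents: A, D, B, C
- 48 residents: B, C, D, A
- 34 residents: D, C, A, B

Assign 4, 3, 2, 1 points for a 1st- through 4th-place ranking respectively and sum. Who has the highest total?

D

A: 14·1 + 16·4 + 48·1 + 34·2 = 194
C: 14·4 + 16·1 + 48·3 + 34·3 = 318
D: 14·3 + 16·3 + 48·2 + 34·4 = 322
B: 14·2 + 16·2 + 48·4 + 34·1 = 286
D has the highest Borda score (322).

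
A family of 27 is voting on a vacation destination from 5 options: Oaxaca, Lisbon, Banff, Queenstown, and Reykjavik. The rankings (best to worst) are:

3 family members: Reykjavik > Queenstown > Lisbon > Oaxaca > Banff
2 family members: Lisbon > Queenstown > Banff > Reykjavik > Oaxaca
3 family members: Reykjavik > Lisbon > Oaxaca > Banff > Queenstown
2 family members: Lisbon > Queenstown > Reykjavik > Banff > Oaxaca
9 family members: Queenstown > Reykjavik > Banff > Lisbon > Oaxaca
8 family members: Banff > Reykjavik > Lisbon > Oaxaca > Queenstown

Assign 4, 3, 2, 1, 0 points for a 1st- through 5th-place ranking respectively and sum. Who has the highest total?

Oaxaca: 3·1 + 2·0 + 3·2 + 2·0 + 9·0 + 8·1 = 17
Lisbon: 3·2 + 2·4 + 3·3 + 2·4 + 9·1 + 8·2 = 56
Banff: 3·0 + 2·2 + 3·1 + 2·1 + 9·2 + 8·4 = 59
Queenstown: 3·3 + 2·3 + 3·0 + 2·3 + 9·4 + 8·0 = 57
Reykjavik: 3·4 + 2·1 + 3·4 + 2·2 + 9·3 + 8·3 = 81
Reykjavik has the highest Borda score (81).

Reykjavik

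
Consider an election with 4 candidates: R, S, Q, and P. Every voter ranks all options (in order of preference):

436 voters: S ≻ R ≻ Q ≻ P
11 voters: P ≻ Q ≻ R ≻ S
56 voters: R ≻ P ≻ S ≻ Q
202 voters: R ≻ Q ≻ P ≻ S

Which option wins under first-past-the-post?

S

First-place votes: R 258, S 436, Q 0, P 11.
S has the most first-place votes.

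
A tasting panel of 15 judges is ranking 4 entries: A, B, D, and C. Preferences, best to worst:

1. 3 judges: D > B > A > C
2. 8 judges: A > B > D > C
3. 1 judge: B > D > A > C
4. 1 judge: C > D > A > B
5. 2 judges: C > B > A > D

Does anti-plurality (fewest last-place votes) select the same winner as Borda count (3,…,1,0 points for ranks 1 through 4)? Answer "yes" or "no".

Anti-plurality — last-place votes: A 0, B 1, D 2, C 12. Winner: A.
Borda — scores: A 31, B 29, D 21, C 9. Winner: A.
The two methods agree.

yes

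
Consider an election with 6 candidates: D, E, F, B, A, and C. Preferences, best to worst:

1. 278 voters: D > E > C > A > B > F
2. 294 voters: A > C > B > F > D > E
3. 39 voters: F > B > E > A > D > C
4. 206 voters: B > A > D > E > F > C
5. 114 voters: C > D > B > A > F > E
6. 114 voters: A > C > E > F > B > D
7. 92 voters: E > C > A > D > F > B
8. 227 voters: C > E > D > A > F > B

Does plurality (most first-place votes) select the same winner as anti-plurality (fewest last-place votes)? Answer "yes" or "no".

Plurality — first-place votes: D 278, E 92, F 39, B 206, A 408, C 341. Winner: A.
Anti-plurality — last-place votes: D 114, E 408, F 278, B 319, A 0, C 245. Winner: A.
The two methods agree.

yes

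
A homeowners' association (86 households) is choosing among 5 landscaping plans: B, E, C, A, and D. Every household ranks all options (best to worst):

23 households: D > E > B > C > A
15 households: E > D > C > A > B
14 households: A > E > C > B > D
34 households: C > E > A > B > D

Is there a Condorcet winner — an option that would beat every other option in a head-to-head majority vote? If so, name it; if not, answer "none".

E vs B: 86–0 for E.
E vs C: 52–34 for E.
E vs A: 72–14 for E.
E vs D: 63–23 for E.
E beats every other option head-to-head.

E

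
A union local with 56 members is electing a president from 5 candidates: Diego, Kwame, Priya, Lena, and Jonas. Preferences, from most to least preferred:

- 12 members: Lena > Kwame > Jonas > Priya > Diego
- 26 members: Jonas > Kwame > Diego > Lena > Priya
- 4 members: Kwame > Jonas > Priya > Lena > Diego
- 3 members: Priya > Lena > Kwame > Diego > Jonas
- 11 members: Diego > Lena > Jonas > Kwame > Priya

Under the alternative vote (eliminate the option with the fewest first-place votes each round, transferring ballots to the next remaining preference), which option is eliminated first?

Priya

Round 1: Diego 11, Kwame 4, Priya 3, Lena 12, Jonas 26. Eliminate Priya.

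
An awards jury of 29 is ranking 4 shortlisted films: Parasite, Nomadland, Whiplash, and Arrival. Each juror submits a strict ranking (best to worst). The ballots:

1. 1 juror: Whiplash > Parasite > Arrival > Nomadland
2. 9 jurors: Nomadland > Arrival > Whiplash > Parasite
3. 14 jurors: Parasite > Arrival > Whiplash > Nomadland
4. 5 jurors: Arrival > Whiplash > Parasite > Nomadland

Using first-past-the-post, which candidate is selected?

First-place votes: Parasite 14, Nomadland 9, Whiplash 1, Arrival 5.
Parasite has the most first-place votes.

Parasite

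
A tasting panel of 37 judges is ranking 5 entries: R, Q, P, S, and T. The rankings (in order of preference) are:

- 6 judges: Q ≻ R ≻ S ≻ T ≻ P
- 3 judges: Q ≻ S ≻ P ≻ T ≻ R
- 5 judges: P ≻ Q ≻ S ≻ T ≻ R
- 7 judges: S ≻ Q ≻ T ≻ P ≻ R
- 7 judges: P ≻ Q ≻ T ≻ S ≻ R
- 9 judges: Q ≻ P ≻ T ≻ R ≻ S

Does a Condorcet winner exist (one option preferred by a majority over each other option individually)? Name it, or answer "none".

Q

Q vs R: 37–0 for Q.
Q vs P: 25–12 for Q.
Q vs S: 30–7 for Q.
Q vs T: 37–0 for Q.
Q beats every other option head-to-head.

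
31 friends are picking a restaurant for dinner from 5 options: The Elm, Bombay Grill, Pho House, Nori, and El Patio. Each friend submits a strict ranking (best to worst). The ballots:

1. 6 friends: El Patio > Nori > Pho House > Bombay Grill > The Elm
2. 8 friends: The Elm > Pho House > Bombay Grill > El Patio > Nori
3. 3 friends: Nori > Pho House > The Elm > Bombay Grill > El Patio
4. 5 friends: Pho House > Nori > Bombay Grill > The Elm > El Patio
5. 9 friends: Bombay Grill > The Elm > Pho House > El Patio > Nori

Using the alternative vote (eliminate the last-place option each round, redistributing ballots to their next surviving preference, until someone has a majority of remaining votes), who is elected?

Round 1: The Elm 8, Bombay Grill 9, Pho House 5, Nori 3, El Patio 6. Eliminate Nori.
Round 2: The Elm 8, Bombay Grill 9, Pho House 8, El Patio 6. Eliminate El Patio.
Round 3: The Elm 8, Bombay Grill 9, Pho House 14. Eliminate The Elm.
Round 4: Bombay Grill 9, Pho House 22. Pho House has a majority.

Pho House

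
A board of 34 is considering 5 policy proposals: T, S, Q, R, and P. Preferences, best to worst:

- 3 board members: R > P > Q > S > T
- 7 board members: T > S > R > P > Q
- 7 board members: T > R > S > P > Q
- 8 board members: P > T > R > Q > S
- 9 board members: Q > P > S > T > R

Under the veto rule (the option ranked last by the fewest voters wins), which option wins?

P

Last-place votes: T 3, S 8, Q 14, R 9, P 0.
P is ranked last by the fewest voters, so P wins.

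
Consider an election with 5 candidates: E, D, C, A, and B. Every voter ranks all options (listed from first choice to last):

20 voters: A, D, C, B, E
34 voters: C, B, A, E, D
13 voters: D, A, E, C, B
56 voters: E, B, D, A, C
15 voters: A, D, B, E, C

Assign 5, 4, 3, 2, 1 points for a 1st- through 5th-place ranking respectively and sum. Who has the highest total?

E: 20·1 + 34·2 + 13·3 + 56·5 + 15·2 = 437
D: 20·4 + 34·1 + 13·5 + 56·3 + 15·4 = 407
C: 20·3 + 34·5 + 13·2 + 56·1 + 15·1 = 327
A: 20·5 + 34·3 + 13·4 + 56·2 + 15·5 = 441
B: 20·2 + 34·4 + 13·1 + 56·4 + 15·3 = 458
B has the highest Borda score (458).

B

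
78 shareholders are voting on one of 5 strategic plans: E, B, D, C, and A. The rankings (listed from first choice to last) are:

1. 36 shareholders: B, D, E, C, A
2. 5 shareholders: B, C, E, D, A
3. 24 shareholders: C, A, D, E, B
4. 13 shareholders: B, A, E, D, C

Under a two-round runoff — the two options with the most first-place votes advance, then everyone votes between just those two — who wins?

B

Round 1 first-place votes: E 0, B 54, D 0, C 24, A 0.
B and C advance.
Runoff: B is preferred to C by 54 voters; C by 24.
B wins the runoff.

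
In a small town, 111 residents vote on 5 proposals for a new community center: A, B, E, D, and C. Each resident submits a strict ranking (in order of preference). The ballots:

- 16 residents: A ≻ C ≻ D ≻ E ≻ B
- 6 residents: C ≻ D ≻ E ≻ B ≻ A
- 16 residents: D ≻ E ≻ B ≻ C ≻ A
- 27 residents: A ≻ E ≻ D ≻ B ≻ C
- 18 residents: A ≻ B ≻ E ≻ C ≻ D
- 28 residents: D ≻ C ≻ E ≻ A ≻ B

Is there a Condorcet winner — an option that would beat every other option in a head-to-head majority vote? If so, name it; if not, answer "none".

A

A vs B: 89–22 for A.
A vs E: 61–50 for A.
A vs D: 61–50 for A.
A vs C: 61–50 for A.
A beats every other option head-to-head.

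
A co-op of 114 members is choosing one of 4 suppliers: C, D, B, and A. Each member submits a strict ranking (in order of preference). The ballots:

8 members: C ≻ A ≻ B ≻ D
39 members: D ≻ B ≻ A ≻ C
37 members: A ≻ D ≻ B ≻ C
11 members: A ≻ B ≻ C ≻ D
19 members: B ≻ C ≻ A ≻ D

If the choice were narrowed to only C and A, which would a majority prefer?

A

Voters preferring C to A: 27; preferring A to C: 87.
A wins the head-to-head.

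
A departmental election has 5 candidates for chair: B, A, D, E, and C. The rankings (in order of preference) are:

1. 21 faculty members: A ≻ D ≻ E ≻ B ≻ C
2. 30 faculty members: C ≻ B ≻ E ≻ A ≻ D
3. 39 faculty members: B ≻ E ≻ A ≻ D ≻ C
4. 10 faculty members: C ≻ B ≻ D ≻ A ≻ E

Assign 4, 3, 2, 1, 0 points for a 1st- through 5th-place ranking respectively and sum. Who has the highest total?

B

B: 21·1 + 30·3 + 39·4 + 10·3 = 297
A: 21·4 + 30·1 + 39·2 + 10·1 = 202
D: 21·3 + 30·0 + 39·1 + 10·2 = 122
E: 21·2 + 30·2 + 39·3 + 10·0 = 219
C: 21·0 + 30·4 + 39·0 + 10·4 = 160
B has the highest Borda score (297).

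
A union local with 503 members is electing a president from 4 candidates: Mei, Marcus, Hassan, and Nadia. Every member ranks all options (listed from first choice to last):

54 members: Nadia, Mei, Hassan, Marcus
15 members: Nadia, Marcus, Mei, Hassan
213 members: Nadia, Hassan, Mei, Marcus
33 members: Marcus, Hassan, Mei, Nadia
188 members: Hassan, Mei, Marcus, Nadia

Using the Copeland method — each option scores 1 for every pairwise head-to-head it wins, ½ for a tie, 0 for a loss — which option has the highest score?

Mei: beats Marcus; loses to Hassan and Nadia → score 1.
Marcus: loses to Mei, Hassan, and Nadia → score 0.
Hassan: beats Mei and Marcus; loses to Nadia → score 2.
Nadia: beats Mei, Marcus, and Hassan → score 3.
Nadia has the best pairwise record.

Nadia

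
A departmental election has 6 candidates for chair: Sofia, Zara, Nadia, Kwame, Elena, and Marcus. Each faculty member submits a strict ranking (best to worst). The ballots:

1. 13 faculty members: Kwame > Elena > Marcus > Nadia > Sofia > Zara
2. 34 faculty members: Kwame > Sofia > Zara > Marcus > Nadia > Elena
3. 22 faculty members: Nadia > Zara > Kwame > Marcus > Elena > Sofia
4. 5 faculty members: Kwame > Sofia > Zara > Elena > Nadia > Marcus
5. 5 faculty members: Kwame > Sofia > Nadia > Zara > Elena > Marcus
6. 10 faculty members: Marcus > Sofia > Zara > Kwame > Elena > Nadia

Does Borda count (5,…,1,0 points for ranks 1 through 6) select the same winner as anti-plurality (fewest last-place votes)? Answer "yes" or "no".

Borda — scores: Sofia 229, Zara 245, Nadia 190, Kwame 371, Elena 99, Marcus 201. Winner: Kwame.
Anti-plurality — last-place votes: Sofia 22, Zara 13, Nadia 10, Kwame 0, Elena 34, Marcus 10. Winner: Kwame.
The two methods agree.

yes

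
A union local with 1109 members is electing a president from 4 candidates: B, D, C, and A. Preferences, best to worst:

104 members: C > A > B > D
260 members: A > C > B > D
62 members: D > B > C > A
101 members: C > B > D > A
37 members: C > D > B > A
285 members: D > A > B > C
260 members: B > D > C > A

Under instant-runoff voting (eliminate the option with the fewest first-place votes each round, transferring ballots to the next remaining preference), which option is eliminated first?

C

Round 1: B 260, D 347, C 242, A 260. Eliminate C.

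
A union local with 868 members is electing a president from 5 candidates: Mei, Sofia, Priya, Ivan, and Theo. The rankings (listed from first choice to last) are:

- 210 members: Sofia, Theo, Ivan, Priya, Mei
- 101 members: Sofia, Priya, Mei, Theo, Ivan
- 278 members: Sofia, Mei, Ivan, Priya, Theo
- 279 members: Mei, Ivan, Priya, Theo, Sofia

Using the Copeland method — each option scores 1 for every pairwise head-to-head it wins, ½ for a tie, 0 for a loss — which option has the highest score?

Mei: beats Priya, Ivan, and Theo; loses to Sofia → score 3.
Sofia: beats Mei, Priya, Ivan, and Theo → score 4.
Priya: beats Theo; loses to Mei, Sofia, and Ivan → score 1.
Ivan: beats Priya and Theo; loses to Mei and Sofia → score 2.
Theo: loses to Mei, Sofia, Priya, and Ivan → score 0.
Sofia has the best pairwise record.

Sofia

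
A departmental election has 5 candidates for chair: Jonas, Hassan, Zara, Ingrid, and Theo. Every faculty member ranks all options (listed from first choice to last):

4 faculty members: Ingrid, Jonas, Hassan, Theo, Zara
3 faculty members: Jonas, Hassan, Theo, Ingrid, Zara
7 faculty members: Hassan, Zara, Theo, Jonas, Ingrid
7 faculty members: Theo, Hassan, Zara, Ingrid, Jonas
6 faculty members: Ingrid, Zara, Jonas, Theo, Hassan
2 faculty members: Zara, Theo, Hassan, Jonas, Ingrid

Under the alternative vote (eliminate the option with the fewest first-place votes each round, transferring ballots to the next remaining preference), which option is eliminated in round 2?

Round 1: Jonas 3, Hassan 7, Zara 2, Ingrid 10, Theo 7. Eliminate Zara.
Round 2: Jonas 3, Hassan 7, Ingrid 10, Theo 9. Eliminate Jonas.

Jonas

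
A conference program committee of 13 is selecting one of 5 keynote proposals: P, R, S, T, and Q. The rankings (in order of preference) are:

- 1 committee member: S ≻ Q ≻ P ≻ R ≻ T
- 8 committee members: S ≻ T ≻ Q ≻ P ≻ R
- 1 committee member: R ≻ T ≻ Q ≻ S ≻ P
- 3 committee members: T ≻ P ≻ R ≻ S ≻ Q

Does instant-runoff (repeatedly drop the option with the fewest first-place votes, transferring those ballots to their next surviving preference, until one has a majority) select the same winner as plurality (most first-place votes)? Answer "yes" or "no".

Instant-runoff — R1 P 0, R 1, S 9, T 3, Q 0 (S winner). Winner: S.
Plurality — first-place votes: P 0, R 1, S 9, T 3, Q 0. Winner: S.
The two methods agree.

yes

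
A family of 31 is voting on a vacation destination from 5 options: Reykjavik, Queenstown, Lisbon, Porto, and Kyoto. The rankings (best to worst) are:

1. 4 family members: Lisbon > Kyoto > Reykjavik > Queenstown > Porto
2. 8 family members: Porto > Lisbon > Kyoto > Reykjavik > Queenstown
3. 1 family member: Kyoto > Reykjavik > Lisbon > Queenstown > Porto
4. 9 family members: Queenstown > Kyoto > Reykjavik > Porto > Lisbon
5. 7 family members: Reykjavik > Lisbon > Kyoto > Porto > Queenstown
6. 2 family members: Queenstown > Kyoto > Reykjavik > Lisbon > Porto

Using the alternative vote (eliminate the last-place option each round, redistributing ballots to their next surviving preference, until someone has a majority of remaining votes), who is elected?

Reykjavik

Round 1: Reykjavik 7, Queenstown 11, Lisbon 4, Porto 8, Kyoto 1. Eliminate Kyoto.
Round 2: Reykjavik 8, Queenstown 11, Lisbon 4, Porto 8. Eliminate Lisbon.
Round 3: Reykjavik 12, Queenstown 11, Porto 8. Eliminate Porto.
Round 4: Reykjavik 20, Queenstown 11. Reykjavik has a majority.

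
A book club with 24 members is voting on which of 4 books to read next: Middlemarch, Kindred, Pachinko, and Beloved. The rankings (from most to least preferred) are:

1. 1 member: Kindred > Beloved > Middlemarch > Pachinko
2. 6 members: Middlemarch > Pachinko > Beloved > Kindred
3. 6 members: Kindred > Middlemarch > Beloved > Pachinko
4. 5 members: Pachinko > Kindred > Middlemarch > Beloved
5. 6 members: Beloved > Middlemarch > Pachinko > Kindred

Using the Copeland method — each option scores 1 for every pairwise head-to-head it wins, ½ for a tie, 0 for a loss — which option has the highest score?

Middlemarch

Middlemarch: beats Pachinko and Beloved; ties Kindred → score 2.5.
Kindred: ties Middlemarch and Beloved; loses to Pachinko → score 1.
Pachinko: beats Kindred; loses to Middlemarch and Beloved → score 1.
Beloved: beats Pachinko; ties Kindred; loses to Middlemarch → score 1.5.
Middlemarch has the best pairwise record.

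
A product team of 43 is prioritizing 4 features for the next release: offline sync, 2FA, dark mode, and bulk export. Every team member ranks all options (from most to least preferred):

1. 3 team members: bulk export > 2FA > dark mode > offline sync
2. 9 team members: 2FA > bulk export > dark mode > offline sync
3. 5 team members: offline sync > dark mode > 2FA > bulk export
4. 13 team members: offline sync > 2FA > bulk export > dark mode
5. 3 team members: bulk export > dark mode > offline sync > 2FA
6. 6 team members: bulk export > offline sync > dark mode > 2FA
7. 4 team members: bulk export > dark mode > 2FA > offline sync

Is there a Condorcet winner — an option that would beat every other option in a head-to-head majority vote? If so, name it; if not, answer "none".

Checking pairwise contests:
bulk export beats offline sync 25–18.
offline sync beats 2FA 27–16.
offline sync beats dark mode 24–19.
2FA beats bulk export 27–16.
Every option loses at least one head-to-head, so there is no Condorcet winner.

none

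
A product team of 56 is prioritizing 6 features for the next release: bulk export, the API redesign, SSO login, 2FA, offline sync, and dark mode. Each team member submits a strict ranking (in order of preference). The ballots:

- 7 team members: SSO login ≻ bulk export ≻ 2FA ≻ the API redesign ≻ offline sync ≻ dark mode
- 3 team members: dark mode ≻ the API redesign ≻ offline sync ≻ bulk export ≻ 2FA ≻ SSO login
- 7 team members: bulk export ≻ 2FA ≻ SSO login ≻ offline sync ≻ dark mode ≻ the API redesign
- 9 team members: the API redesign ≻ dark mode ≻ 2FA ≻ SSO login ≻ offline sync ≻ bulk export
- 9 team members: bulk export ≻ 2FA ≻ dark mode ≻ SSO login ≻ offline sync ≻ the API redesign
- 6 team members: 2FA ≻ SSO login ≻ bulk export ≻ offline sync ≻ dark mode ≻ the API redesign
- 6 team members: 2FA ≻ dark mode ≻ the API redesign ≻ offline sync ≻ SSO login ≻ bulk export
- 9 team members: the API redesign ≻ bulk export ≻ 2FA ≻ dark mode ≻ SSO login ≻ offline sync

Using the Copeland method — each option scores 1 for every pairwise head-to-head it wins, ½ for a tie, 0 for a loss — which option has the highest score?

bulk export: beats the API redesign, 2FA, offline sync, and dark mode; ties SSO login → score 4.5.
the API redesign: beats offline sync; loses to bulk export, SSO login, 2FA, and dark mode → score 1.
SSO login: beats the API redesign and offline sync; ties bulk export; loses to 2FA and dark mode → score 2.5.
2FA: beats the API redesign, SSO login, offline sync, and dark mode; loses to bulk export → score 4.
offline sync: loses to bulk export, the API redesign, SSO login, 2FA, and dark mode → score 0.
dark mode: beats the API redesign, SSO login, and offline sync; loses to bulk export and 2FA → score 3.
bulk export has the best pairwise record.

bulk export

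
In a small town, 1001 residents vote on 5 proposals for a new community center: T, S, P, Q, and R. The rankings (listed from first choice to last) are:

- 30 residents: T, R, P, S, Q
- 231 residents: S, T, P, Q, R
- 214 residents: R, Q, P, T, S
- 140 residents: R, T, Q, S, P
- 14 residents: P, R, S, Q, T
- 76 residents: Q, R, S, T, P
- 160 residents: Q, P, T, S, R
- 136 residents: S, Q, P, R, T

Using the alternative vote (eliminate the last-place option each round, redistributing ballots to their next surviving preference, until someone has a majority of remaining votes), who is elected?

S

Round 1: T 30, S 367, P 14, Q 236, R 354. Eliminate P.
Round 2: T 30, S 367, Q 236, R 368. Eliminate T.
Round 3: S 367, Q 236, R 398. Eliminate Q.
Round 4: S 527, R 474. S has a majority.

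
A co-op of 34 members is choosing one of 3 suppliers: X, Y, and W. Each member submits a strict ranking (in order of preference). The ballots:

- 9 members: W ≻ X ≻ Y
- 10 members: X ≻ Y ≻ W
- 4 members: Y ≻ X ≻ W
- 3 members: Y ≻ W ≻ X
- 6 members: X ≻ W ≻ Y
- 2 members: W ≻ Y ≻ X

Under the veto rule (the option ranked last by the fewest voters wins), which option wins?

Last-place votes: X 5, Y 15, W 14.
X is ranked last by the fewest voters, so X wins.

X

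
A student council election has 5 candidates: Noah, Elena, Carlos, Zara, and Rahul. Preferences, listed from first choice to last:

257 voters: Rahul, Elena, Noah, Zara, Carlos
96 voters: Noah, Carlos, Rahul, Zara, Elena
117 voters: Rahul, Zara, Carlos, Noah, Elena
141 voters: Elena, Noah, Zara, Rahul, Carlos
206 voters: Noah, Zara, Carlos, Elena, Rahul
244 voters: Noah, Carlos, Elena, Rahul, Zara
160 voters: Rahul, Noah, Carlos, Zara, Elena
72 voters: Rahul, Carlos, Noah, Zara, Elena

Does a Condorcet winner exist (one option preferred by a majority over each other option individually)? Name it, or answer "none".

Noah

Noah vs Elena: 895–398 for Noah.
Noah vs Carlos: 1104–189 for Noah.
Noah vs Zara: 1176–117 for Noah.
Noah vs Rahul: 687–606 for Noah.
Noah beats every other option head-to-head.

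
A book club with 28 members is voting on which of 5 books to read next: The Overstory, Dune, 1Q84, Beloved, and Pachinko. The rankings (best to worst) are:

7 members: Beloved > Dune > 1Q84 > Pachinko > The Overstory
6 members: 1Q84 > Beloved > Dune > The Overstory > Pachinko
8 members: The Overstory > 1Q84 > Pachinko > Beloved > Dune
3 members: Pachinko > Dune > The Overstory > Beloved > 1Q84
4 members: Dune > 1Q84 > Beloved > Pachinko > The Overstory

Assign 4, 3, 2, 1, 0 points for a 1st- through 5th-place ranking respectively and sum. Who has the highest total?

The Overstory: 7·0 + 6·1 + 8·4 + 3·2 + 4·0 = 44
Dune: 7·3 + 6·2 + 8·0 + 3·3 + 4·4 = 58
1Q84: 7·2 + 6·4 + 8·3 + 3·0 + 4·3 = 74
Beloved: 7·4 + 6·3 + 8·1 + 3·1 + 4·2 = 65
Pachinko: 7·1 + 6·0 + 8·2 + 3·4 + 4·1 = 39
1Q84 has the highest Borda score (74).

1Q84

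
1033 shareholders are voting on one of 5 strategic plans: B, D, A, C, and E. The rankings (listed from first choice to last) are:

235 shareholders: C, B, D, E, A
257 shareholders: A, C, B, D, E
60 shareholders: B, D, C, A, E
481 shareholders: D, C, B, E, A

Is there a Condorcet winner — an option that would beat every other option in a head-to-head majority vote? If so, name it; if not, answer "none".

none

Checking pairwise contests:
C beats B 973–60.
B beats D 552–481.
B beats A 776–257.
D beats C 541–492.
B beats E 1033–0.
Every option loses at least one head-to-head, so there is no Condorcet winner.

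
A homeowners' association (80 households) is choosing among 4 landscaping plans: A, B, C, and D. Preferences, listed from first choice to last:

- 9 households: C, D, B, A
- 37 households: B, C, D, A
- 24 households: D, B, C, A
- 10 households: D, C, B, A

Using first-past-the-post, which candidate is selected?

B

First-place votes: A 0, B 37, C 9, D 34.
B has the most first-place votes.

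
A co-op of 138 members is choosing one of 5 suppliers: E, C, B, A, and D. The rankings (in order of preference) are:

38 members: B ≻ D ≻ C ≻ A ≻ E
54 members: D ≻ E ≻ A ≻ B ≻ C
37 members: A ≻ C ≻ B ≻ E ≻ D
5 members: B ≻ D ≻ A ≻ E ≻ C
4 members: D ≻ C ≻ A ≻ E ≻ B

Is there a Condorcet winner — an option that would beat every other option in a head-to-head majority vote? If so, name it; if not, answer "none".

none

Checking pairwise contests:
C beats E 79–59.
B beats C 97–41.
A beats B 95–43.
D beats A 101–37.
B beats D 80–58.
Every option loses at least one head-to-head, so there is no Condorcet winner.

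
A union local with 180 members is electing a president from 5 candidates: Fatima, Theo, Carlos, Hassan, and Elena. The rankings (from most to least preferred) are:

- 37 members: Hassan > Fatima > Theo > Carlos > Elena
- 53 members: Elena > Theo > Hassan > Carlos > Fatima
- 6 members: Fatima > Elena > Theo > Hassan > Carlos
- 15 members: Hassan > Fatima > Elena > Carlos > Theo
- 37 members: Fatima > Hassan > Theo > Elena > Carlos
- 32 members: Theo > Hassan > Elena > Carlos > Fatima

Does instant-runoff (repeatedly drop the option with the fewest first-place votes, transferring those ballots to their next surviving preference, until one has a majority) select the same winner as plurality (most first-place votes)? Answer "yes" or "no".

no

Instant-runoff — R1 Fatima 43, Theo 32, Carlos 0, Hassan 52, Elena 53 (Carlos out); R2 Fatima 43, Theo 32, Hassan 52, Elena 53 (Theo out); R3 Fatima 43, Hassan 84, Elena 53 (Fatima out); R4 Hassan 121, Elena 59 (Hassan winner). Winner: Hassan.
Plurality — first-place votes: Fatima 43, Theo 32, Carlos 0, Hassan 52, Elena 53. Winner: Elena.
The two methods disagree.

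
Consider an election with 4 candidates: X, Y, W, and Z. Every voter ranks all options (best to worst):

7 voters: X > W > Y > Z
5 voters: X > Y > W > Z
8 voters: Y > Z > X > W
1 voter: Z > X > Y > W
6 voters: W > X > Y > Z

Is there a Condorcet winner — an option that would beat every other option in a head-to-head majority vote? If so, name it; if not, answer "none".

X

X vs Y: 19–8 for X.
X vs W: 21–6 for X.
X vs Z: 18–9 for X.
X beats every other option head-to-head.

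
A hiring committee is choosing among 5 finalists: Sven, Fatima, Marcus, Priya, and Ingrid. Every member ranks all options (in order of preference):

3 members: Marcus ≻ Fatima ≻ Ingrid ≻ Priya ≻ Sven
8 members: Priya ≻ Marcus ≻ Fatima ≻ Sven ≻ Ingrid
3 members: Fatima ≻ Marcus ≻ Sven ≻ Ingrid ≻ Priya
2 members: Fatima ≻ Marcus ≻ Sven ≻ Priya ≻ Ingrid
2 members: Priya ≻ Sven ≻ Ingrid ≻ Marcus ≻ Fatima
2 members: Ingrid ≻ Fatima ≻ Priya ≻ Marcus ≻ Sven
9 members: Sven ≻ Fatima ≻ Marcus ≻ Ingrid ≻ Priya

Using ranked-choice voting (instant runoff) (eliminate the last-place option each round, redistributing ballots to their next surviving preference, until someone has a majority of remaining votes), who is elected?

Fatima

Round 1: Sven 9, Fatima 5, Marcus 3, Priya 10, Ingrid 2. Eliminate Ingrid.
Round 2: Sven 9, Fatima 7, Marcus 3, Priya 10. Eliminate Marcus.
Round 3: Sven 9, Fatima 10, Priya 10. Eliminate Sven.
Round 4: Fatima 19, Priya 10. Fatima has a majority.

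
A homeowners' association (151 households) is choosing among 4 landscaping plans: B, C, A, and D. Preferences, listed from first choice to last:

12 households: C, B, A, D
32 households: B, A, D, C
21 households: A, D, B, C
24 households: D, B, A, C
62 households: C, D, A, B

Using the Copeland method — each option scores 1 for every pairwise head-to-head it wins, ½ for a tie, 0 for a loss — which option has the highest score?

D

B: beats C; loses to A and D → score 1.
C: loses to B, A, and D → score 0.
A: beats B and C; loses to D → score 2.
D: beats B, C, and A → score 3.
D has the best pairwise record.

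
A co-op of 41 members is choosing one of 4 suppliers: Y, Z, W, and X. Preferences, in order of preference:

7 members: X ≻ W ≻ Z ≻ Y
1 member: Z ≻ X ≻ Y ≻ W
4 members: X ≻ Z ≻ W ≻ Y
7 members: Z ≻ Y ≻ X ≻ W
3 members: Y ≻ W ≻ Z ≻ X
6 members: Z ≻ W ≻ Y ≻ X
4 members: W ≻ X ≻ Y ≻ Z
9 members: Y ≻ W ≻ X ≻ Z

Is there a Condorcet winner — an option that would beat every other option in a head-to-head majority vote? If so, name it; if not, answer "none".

W vs Y: 21–20 for W.
W vs Z: 23–18 for W.
W vs X: 22–19 for W.
W beats every other option head-to-head.

W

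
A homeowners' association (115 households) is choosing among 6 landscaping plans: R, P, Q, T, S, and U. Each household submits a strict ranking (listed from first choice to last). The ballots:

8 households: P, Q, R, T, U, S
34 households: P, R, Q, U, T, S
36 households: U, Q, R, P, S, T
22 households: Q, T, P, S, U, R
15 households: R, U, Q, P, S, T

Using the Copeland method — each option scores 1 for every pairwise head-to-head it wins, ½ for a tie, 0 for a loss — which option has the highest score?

R: beats T and S; loses to P, Q, and U → score 2.
P: beats R, T, S, and U; loses to Q → score 4.
Q: beats R, P, T, S, and U → score 5.
T: beats S; loses to R, P, Q, and U → score 1.
S: loses to R, P, Q, T, and U → score 0.
U: beats R, T, and S; loses to P and Q → score 3.
Q has the best pairwise record.

Q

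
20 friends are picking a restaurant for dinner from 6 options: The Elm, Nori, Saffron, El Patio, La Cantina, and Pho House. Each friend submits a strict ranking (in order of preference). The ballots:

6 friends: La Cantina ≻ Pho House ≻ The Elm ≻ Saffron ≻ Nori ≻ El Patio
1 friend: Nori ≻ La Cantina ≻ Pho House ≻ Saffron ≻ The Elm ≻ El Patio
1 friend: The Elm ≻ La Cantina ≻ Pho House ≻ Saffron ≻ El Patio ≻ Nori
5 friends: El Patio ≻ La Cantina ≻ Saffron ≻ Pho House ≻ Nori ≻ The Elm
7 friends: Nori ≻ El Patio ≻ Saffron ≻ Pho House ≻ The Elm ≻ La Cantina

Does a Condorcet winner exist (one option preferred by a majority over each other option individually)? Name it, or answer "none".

none

Checking pairwise contests:
Nori beats The Elm 13–7.
Saffron beats Nori 12–8.
El Patio beats Saffron 12–8.
Nori beats El Patio 14–6.
El Patio beats La Cantina 12–8.
Saffron beats Pho House 12–8.
Every option loses at least one head-to-head, so there is no Condorcet winner.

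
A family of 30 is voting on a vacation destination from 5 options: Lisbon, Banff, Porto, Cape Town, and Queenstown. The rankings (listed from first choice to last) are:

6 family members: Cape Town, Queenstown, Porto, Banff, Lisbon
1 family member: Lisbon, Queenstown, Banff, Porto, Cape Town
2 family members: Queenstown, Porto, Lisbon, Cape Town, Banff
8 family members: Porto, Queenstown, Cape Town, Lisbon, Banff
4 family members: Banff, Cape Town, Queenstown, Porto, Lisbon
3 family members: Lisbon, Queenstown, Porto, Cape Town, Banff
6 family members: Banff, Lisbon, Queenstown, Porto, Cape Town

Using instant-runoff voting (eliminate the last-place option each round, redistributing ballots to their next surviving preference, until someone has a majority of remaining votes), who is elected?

Porto

Round 1: Lisbon 4, Banff 10, Porto 8, Cape Town 6, Queenstown 2. Eliminate Queenstown.
Round 2: Lisbon 4, Banff 10, Porto 10, Cape Town 6. Eliminate Lisbon.
Round 3: Banff 11, Porto 13, Cape Town 6. Eliminate Cape Town.
Round 4: Banff 11, Porto 19. Porto has a majority.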